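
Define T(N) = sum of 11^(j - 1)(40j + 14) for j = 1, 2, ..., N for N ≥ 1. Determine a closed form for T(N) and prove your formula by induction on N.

T(N) = 11^N(4N + 1) - 1

We claim T(N) = 11^N(4N + 1) - 1 for all N ≥ 1.
When N = 1: T(1) = 54, and the closed form gives 54. They agree.
Suppose the result is true for N = j, so T(j) = 11^j(4j + 1) - 1.
Then T(j+1) = T(j) + (11^j(40j + 54)) = (11^j(4j + 1) - 1) + (11^j(40j + 54)).
Simplifying, T(j+1) = 44·11^j·j + 55·11^j - 1 = 11^(j+1)(4(j+1) + 1) - 1,
which is the closed form with N = j+1.
This completes the induction.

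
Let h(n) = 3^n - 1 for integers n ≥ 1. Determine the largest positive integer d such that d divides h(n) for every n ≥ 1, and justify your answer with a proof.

Computing the first values: h(1) = 2 and h(2) = 8; gcd(2, 8) = 2, so d ≤ 2.
We prove 2 | 3^n - 1 for all n ≥ 1 by induction on n.
For the base case n = 1: h(1) = 2 = 2·(1), so 2 | h(1).
Inductive step: suppose the statement holds for some p ≥ 1, i.e. 2 | h(p). Then
3^{p+1} − 1^{p+1} = 3·3^p − 1·1^p = 3·(3^p − 1^p) + (2)·1^p. The first term is divisible by 2 by the inductive hypothesis, and the second term (2)·1^p is divisible by 2 since 2 | 2. Hence 2 | h(p+1).
This completes the induction.
Therefore the largest such d is 2.

d = 2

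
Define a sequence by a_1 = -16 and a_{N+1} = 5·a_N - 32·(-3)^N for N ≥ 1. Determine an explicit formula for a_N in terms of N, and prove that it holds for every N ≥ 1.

Computing the first terms: a_1 = -16, a_2 = 16, a_3 = -208. This suggests a_N = 4(-3)^N - 4·5^(N - 1).
For the base case N = 1: the formula gives -16 = -16 = a_1.
Suppose the result is true for N = j, so a_j = 4(-3)^j - 4·5^(j - 1).
Then a_{j+1} = 5·a_j - 32·(-3)^j = 5·(4(-3)^j - 4·5^(j - 1)) - 32·(-3)^j = 4(-3)^(j + 1) - 4·5^j = 4(-3)^(j+1) - 4·5^((j+1) - 1),
which is the claimed formula at N = j+1.
Hence, by induction on N, the claim holds for every N ≥ 1.

a_N = 4(-3)^N - 4·5^(N - 1)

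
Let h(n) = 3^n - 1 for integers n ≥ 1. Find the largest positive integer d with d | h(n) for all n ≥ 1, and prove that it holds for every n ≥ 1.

d = 2

Computing the first values: h(1) = 2 and h(2) = 8; gcd(2, 8) = 2, so d ≤ 2.
We prove 2 | 3^n - 1 for all n ≥ 1 by induction on n.
Base case (n = 1): h(1) = 2 = 2·(1), so 2 | h(1).
Inductive step: assume the claim holds for n = k, i.e. 2 | h(k). Then
3^{k+1} − 1^{k+1} = 3·3^k − 1·1^k = 3·(3^k − 1^k) + (2)·1^k. The first term is divisible by 2 by the inductive hypothesis, and the second term (2)·1^k is divisible by 2 since 2 | 2. Hence 2 | h(k+1).
By the principle of mathematical induction, the result holds for all n ≥ 1.
Therefore the largest such d is 2.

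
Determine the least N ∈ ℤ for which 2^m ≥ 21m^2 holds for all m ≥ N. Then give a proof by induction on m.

At m = 11: 2048 < 2541, so the inequality fails and N ≥ 12. We prove 2^m ≥ 21m^2 for all m ≥ 12.
Base step (m = 12): 2^m = 4096 and 21m^2 = 3024, so 4096 ≥ 3024.
For the inductive step, assume it holds for an arbitrary r ≥ 12, so 2^r ≥ 21r^2.
Then 2^(r + 1) = 2·(2^r) ≥ 2·(21r^2).
Also, for r ≥ 12 we have 2·(21r^2) ≥ 21(r+1)^2, since 2 ≥ (1 + 1/r)^2 for all r ≥ 12.
Combining, 2^(r + 1) ≥ 21(r+1)^2.
By induction, the statement is established for all m ≥ 12.
Hence the smallest such N is 12.

N = 12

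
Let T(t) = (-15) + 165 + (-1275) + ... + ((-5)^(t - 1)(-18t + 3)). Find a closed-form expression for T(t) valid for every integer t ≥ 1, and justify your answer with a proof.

T(t) = 3(-5)^t·t

We claim T(t) = 3(-5)^t·t for all t ≥ 1.
Base case (t = 1): T(1) = -15, and the closed form gives -15. They agree.
Inductive step: suppose the statement holds for some i ≥ 1, so T(i) = 3(-5)^i·i.
Then T(i+1) = T(i) + ((-5)^i(-18i - 15)) = (3(-5)^i·i) + ((-5)^i(-18i - 15)).
Simplifying, T(i+1) = (-5)^(i + 1)(3i + 3) = 3(-5)^(i+1)·(i+1),
which is the closed form with t = i+1.
By the principle of mathematical induction, the result holds for all t ≥ 1.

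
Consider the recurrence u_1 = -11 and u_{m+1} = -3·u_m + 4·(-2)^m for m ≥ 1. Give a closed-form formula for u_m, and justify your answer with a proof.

u_m = (-2)^(m + 2) + (-3)^m

Computing the first terms: u_1 = -11, u_2 = 25, u_3 = -59. This suggests u_m = (-2)^(m + 2) + (-3)^m.
Base case (m = 1): the formula gives -11 = -11 = u_1.
Inductive step: suppose the statement holds for some k ≥ 1, so u_k = (-2)^(k + 2) + (-3)^k.
Then u_{k+1} = -3·u_k + 4·(-2)^k = -3·((-2)^(k + 2) + (-3)^k) + 4·(-2)^k = (-2)^(k + 3) + (-3)^(k + 1) = (-2)^((k+1) + 2) + (-3)^(k+1),
which is the claimed formula at m = k+1.
Hence, by induction on m, the claim holds for every m ≥ 1.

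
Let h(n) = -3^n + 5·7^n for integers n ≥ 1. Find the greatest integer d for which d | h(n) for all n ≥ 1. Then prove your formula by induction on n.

Computing the first values: h(1) = 32 and h(2) = 236; gcd(32, 236) = 4, so d ≤ 4.
We prove 4 | -3^n + 5·7^n for all n ≥ 1 by induction on n.
Base case (n = 1): h(1) = 32 = 4·(8), so 4 | h(1).
Inductive step: assume the claim holds for n = i, i.e. 4 | h(i). Then
h(i+1) − 7·h(i) = (-3^(i+1) + 5·7^(i+1)) − 7·(-3^i + 5·7^i) = (-1)·3^i·(3 − 7) = (4)·3^i. Since 4 | h(i) by the inductive hypothesis, 4 | 7·h(i); and 4 | 4 since 4 = 4·1. Therefore 4 | h(i+1).
Hence, by induction on n, the claim holds for every n ≥ 1.
Therefore the largest such d is 4.

d = 4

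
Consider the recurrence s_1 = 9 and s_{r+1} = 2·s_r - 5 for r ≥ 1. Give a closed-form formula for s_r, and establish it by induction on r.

s_r = 2^(r + 1) + 5

Computing the first terms: s_1 = 9, s_2 = 13, s_3 = 21. This suggests s_r = 2^(r + 1) + 5.
For the base case r = 1: the formula gives 9 = 9 = s_1.
For the inductive step, assume it holds for an arbitrary i ≥ 1, so s_i = 2^(i + 1) + 5.
Then s_{i+1} = 2·s_i - 5 = 2·(2^(i + 1) + 5) - 5 = 2^(i + 2) + 5 = 2^((i+1) + 1) + 5,
which is the claimed formula at r = i+1.
This completes the induction.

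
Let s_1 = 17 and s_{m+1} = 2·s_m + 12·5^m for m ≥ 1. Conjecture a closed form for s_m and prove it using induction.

s_m = -3·2^(m - 1) + 4·5^m

Computing the first terms: s_1 = 17, s_2 = 94, s_3 = 488. This suggests s_m = -3·2^(m - 1) + 4·5^m.
For the base case m = 1: the formula gives 17 = 17 = s_1.
Inductive step: suppose the statement holds for some k ≥ 1, so s_k = -3·2^(k - 1) + 4·5^k.
Then s_{k+1} = 2·s_k + 12·5^k = 2·(-3·2^(k - 1) + 4·5^k) + 12·5^k = -3·2^k + 4·5^(k + 1) = -3·2^((k+1) - 1) + 4·5^(k+1),
which is the claimed formula at m = k+1.
By induction, the statement is established for all m ≥ 1.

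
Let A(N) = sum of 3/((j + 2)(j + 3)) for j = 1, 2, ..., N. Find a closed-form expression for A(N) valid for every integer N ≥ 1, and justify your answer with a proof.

A(N) = N/(N + 3)

We claim A(N) = N/(N + 3) for all N ≥ 1.
For the base case N = 1: A(1) = 1/4, and the closed form gives 1/4. They agree.
Inductive step: suppose the statement holds for some j ≥ 1, so A(j) = j/(j + 3).
Then A(j+1) = A(j) + (3/((j + 3)(j + 4))) = (j/(j + 3)) + (3/((j + 3)(j + 4))).
Simplifying, A(j+1) = (j + 1)/(j + 4) = (j+1)/((j+1) + 3),
which is the closed form with N = j+1.
Hence, by induction on N, the claim holds for every N ≥ 1.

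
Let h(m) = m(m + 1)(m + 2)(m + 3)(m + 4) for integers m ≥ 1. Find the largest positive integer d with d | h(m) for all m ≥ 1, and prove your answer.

Computing the first values: h(1) = 120 and h(2) = 720; gcd(120, 720) = 120, so d ≤ 120.
We prove 120 | m(m + 1)(m + 2)(m + 3)(m + 4) for all m ≥ 1 by induction on m.
For the base case m = 1: h(1) = 120 = 120·(1), so 120 | h(1).
Suppose the result is true for m = i, i.e. 120 | h(i). Then
h(i+1) − h(i) = (i+1)·(i+2)·(i+3)·(i+4)·(i+5) − i·(i+1)·(i+2)·(i+3)·(i+4) = (i+1)·(i+2)·(i+3)·(i+4)·[(i+5) − i] = 5·(i+1)·(i+2)·(i+3)·(i+4). The product of 4 consecutive integers is divisible by (4)! = 24, so h(i+1) − h(i) is divisible by 5·24 = 120. By the inductive hypothesis 120 | h(i), hence 120 | h(i+1).
By the principle of mathematical induction, the result holds for all m ≥ 1.
Therefore the largest such d is 120.

d = 120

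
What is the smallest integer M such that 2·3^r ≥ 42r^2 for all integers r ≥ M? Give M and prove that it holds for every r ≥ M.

M = 7

At r = 6: 1458 < 1512, so the inequality fails and M ≥ 7. We prove 2·3^r ≥ 42r^2 for all r ≥ 7.
Base step (r = 7): 2·3^r = 4374 and 42r^2 = 2058, so 4374 ≥ 2058.
Suppose the result is true for r = i, so 2·3^i ≥ 42i^2.
Then 2·3^(i + 1) = 3·(2·3^i) ≥ 3·(42i^2).
Also, for i ≥ 7 we have 3·(42i^2) ≥ 42(i+1)^2, since 3 ≥ (1 + 1/i)^2 for all i ≥ 7.
Combining, 2·3^(i + 1) ≥ 42(i+1)^2.
By induction, the statement is established for all r ≥ 7.
Hence the smallest such M is 7.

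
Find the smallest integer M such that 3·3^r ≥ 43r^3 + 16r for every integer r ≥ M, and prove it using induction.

M = 9

At r = 8: 19683 < 22144, so the inequality fails and M ≥ 9. We prove 3·3^r ≥ 43r^3 + 16r for all r ≥ 9.
When r = 9: 3·3^r = 59049 and 43r^3 + 16r = 31491, so 59049 ≥ 31491.
Suppose the result is true for r = k, so 3·3^k ≥ 43k^3 + 16k.
Then 3·3^(k + 1) = 3·(3·3^k) ≥ 3·(43k^3 + 16k).
Also, for k ≥ 9 we have 3·(43k^3 + 16k) ≥ 43(k+1)^3 + 16(k+1), since 3·(43k^3 + 16k) − (43(k+1)^3 + 16(k+1)) = 86k^3 - 129k^2 - 97k - 59, which is nonnegative for all k ≥ 9.
Combining, 3·3^(k + 1) ≥ 43(k+1)^3 + 16(k+1).
By the principle of mathematical induction, the result holds for all r ≥ 9.
Hence the smallest such M is 9.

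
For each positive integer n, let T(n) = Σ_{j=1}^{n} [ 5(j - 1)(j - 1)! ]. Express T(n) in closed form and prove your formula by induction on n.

T(n) = 5n! - 5

We claim T(n) = 5n! - 5 for all n ≥ 1.
When n = 1: T(1) = 0, and the closed form gives 0. They agree.
For the inductive step, assume it holds for an arbitrary j ≥ 1, so T(j) = 5j! - 5.
Then T(j+1) = T(j) + (5j·j!) = (5j! - 5) + (5j·j!).
Simplifying, T(j+1) = 5(j+1)! - 5,
which is the closed form with n = j+1.
Hence, by induction on n, the claim holds for every n ≥ 1.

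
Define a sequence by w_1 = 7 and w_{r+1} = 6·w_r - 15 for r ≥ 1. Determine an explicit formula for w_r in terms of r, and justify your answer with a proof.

w_r = 4·6^(r - 1) + 3

Computing the first terms: w_1 = 7, w_2 = 27, w_3 = 147. This suggests w_r = 4·6^(r - 1) + 3.
Base case (r = 1): the formula gives 7 = 7 = w_1.
Suppose the result is true for r = k, so w_k = 4·6^(k - 1) + 3.
Then w_{k+1} = 6·w_k - 15 = 6·(4·6^(k - 1) + 3) - 15 = 4·6^k + 3 = 4·6^((k+1) - 1) + 3,
which is the claimed formula at r = k+1.
By the principle of mathematical induction, the result holds for all r ≥ 1.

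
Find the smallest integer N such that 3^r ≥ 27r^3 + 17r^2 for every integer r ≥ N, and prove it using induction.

N = 10

At r = 9: 19683 < 21060, so the inequality fails and N ≥ 10. We prove 3^r ≥ 27r^3 + 17r^2 for all r ≥ 10.
For the base case r = 10: 3^r = 59049 and 27r^3 + 17r^2 = 28700, so 59049 ≥ 28700.
Inductive step: suppose the statement holds for some i ≥ 10, so 3^i ≥ 27i^3 + 17i^2.
Then 3^(i + 1) = 3·(3^i) ≥ 3·(27i^3 + 17i^2).
Also, for i ≥ 10 we have 3·(27i^3 + 17i^2) ≥ 27(i+1)^3 + 17(i+1)^2, since 3·(27i^3 + 17i^2) − (27(i+1)^3 + 17(i+1)^2) = 54i^3 - 47i^2 - 115i - 44, which is nonnegative for all i ≥ 10.
Combining, 3^(i + 1) ≥ 27(i+1)^3 + 17(i+1)^2.
By induction, the statement is established for all r ≥ 10.
Hence the smallest such N is 10.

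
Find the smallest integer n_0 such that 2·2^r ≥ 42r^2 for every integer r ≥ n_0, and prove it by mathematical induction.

n_0 = 12

At r = 11: 4096 < 5082, so the inequality fails and n_0 ≥ 12. We prove 2·2^r ≥ 42r^2 for all r ≥ 12.
For the base case r = 12: 2·2^r = 8192 and 42r^2 = 6048, so 8192 ≥ 6048.
Inductive step: assume the claim holds for r = m, so 2·2^m ≥ 42m^2.
Then 2·2^(m + 1) = 2·(2·2^m) ≥ 2·(42m^2).
Also, for m ≥ 12 we have 2·(42m^2) ≥ 42(m+1)^2, since 2 ≥ (1 + 1/m)^2 for all m ≥ 12.
Combining, 2·2^(m + 1) ≥ 42(m+1)^2.
By induction, the statement is established for all r ≥ 12.
Hence the smallest such n_0 is 12.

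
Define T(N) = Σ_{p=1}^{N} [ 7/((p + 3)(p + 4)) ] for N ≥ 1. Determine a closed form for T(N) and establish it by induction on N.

T(N) = 7N/(4(N + 4))

We claim T(N) = 7N/(4(N + 4)) for all N ≥ 1.
Base step (N = 1): T(1) = 7/20, and the closed form gives 7/20. They agree.
Suppose the result is true for N = p, so T(p) = 7p/(4(p + 4)).
Then T(p+1) = T(p) + (7/((p + 4)(p + 5))) = (7p/(4(p + 4))) + (7/((p + 4)(p + 5))).
Simplifying, T(p+1) = 7(p + 1)/(4(p + 5)) = 7(p+1)/(4((p+1) + 4)),
which is the closed form with N = p+1.
By induction, the statement is established for all N ≥ 1.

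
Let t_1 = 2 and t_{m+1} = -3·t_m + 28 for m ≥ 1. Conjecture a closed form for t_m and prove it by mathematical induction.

Computing the first terms: t_1 = 2, t_2 = 22, t_3 = -38. This suggests t_m = -5(-3)^(m - 1) + 7.
When m = 1: the formula gives 2 = 2 = t_1.
Suppose the result is true for m = j, so t_j = -5(-3)^(j - 1) + 7.
Then t_{j+1} = -3·t_j + 28 = -3·(-5(-3)^(j - 1) + 7) + 28 = -5(-3)^j + 7 = -5(-3)^((j+1) - 1) + 7,
which is the claimed formula at m = j+1.
By the principle of mathematical induction, the result holds for all m ≥ 1.

t_m = -5(-3)^(m - 1) + 7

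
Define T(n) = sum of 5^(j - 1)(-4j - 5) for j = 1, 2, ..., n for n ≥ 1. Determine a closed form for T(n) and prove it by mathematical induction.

We claim T(n) = -5^n(n + 1) + 1 for all n ≥ 1.
Base case (n = 1): T(1) = -9, and the closed form gives -9. They agree.
For the inductive step, assume it holds for an arbitrary j ≥ 1, so T(j) = -5^j(j + 1) + 1.
Then T(j+1) = T(j) + (5^j(-4j - 9)) = (-5^j(j + 1) + 1) + (5^j(-4j - 9)).
Simplifying, T(j+1) = -5·5^j·j - 10·5^j + 1 = -5^(j+1)((j+1) + 1) + 1,
which is the closed form with n = j+1.
By the principle of mathematical induction, the result holds for all n ≥ 1.

T(n) = -5^n(n + 1) + 1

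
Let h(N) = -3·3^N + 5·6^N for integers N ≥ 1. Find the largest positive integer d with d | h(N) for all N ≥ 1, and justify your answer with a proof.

Computing the first values: h(1) = 21 and h(2) = 153; gcd(21, 153) = 3, so d ≤ 3.
We prove 3 | -3·3^N + 5·6^N for all N ≥ 1 by induction on N.
Base step (N = 1): h(1) = 21 = 3·(7), so 3 | h(1).
Inductive step: assume the claim holds for N = k, i.e. 3 | h(k). Then
h(k+1) − 6·h(k) = (-3·3^(k+1) + 5·6^(k+1)) − 6·(-3·3^k + 5·6^k) = (-3)·3^k·(3 − 6) = (9)·3^k. Since 3 | h(k) by the inductive hypothesis, 3 | 6·h(k); and 3 | 9 since 9 = 3·3. Therefore 3 | h(k+1).
By the principle of mathematical induction, the result holds for all N ≥ 1.
Therefore the largest such d is 3.

d = 3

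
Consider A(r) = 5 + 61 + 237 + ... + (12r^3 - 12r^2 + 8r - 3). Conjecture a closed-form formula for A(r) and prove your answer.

A(r) = r(3r^3 + 2r^2 + r - 1)

We claim A(r) = r(3r^3 + 2r^2 + r - 1) for all r ≥ 1.
Base case (r = 1): A(1) = 5, and the closed form gives 5. They agree.
Inductive step: assume the claim holds for r = p, so A(p) = p(3p^3 + 2p^2 + p - 1).
Then A(p+1) = A(p) + (12p^3 + 24p^2 + 20p + 5) = (p(3p^3 + 2p^2 + p - 1)) + (12p^3 + 24p^2 + 20p + 5).
Simplifying, A(p+1) = (p + 1)(3p^3 + 11p^2 + 14p + 5) = (p+1)(3(p+1)^3 + 2(p+1)^2 + (p+1) - 1),
which is the closed form with r = p+1.
Hence, by induction on r, the claim holds for every r ≥ 1.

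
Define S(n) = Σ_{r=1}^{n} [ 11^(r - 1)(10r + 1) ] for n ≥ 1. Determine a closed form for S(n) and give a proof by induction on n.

We claim S(n) = 11^n·n for all n ≥ 1.
When n = 1: S(1) = 11, and the closed form gives 11. They agree.
Inductive step: assume the claim holds for n = r, so S(r) = 11^r·r.
Then S(r+1) = S(r) + (11^r(10r + 11)) = (11^r·r) + (11^r(10r + 11)).
Simplifying, S(r+1) = 11^(r + 1)(r + 1) = 11^(r+1)·(r+1),
which is the closed form with n = r+1.
By the principle of mathematical induction, the result holds for all n ≥ 1.

S(n) = 11^n·n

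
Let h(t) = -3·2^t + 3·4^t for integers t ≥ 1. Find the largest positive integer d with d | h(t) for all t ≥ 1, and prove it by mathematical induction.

Computing the first values: h(1) = 6 and h(2) = 36; gcd(6, 36) = 6, so d ≤ 6.
We prove 6 | -3·2^t + 3·4^t for all t ≥ 1 by induction on t.
Base case (t = 1): h(1) = 6 = 6·(1), so 6 | h(1).
Inductive step: assume the claim holds for t = j, i.e. 6 | h(j). Then
h(j+1) − 4·h(j) = (-3·2^(j+1) + 3·4^(j+1)) − 4·(-3·2^j + 3·4^j) = (-3)·2^j·(2 − 4) = (6)·2^j. Since 6 | h(j) by the inductive hypothesis, 6 | 4·h(j); and 6 | 6 since 6 = 6·1. Therefore 6 | h(j+1).
Hence, by induction on t, the claim holds for every t ≥ 1.
Therefore the largest such d is 6.

d = 6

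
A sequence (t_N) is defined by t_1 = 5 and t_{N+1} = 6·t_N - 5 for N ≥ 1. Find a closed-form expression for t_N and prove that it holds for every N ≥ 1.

t_N = 4·6^(N - 1) + 1

Computing the first terms: t_1 = 5, t_2 = 25, t_3 = 145. This suggests t_N = 4·6^(N - 1) + 1.
For the base case N = 1: the formula gives 5 = 5 = t_1.
For the inductive step, assume it holds for an arbitrary k ≥ 1, so t_k = 4·6^(k - 1) + 1.
Then t_{k+1} = 6·t_k - 5 = 6·(4·6^(k - 1) + 1) - 5 = 4·6^k + 1 = 4·6^((k+1) - 1) + 1,
which is the claimed formula at N = k+1.
By induction, the statement is established for all N ≥ 1.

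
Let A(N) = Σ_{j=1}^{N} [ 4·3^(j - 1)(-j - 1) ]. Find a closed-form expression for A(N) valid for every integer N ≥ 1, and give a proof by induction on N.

We claim A(N) = -3^N(2N + 1) + 1 for all N ≥ 1.
Base case (N = 1): A(1) = -8, and the closed form gives -8. They agree.
Inductive step: suppose the statement holds for some j ≥ 1, so A(j) = -3^j(2j + 1) + 1.
Then A(j+1) = A(j) + (4·3^j(-j - 2)) = (-3^j(2j + 1) + 1) + (4·3^j(-j - 2)).
Simplifying, A(j+1) = -6·3^j·j - 9·3^j + 1 = -3^(j+1)(2(j+1) + 1) + 1,
which is the closed form with N = j+1.
By induction, the statement is established for all N ≥ 1.

A(N) = -3^N(2N + 1) + 1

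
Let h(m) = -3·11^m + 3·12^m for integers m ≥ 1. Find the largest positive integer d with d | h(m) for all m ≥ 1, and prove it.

Computing the first values: h(1) = 3 and h(2) = 69; gcd(3, 69) = 3, so d ≤ 3.
We prove 3 | -3·11^m + 3·12^m for all m ≥ 1 by induction on m.
For the base case m = 1: h(1) = 3 = 3·(1), so 3 | h(1).
For the inductive step, assume it holds for an arbitrary j ≥ 1, i.e. 3 | h(j). Then
h(j+1) − 12·h(j) = (-3·11^(j+1) + 3·12^(j+1)) − 12·(-3·11^j + 3·12^j) = (-3)·11^j·(11 − 12) = (3)·11^j. Since 3 | h(j) by the inductive hypothesis, 3 | 12·h(j); and 3 | 3 since 3 = 3·1. Therefore 3 | h(j+1).
By induction, the statement is established for all m ≥ 1.
Therefore the largest such d is 3.

d = 3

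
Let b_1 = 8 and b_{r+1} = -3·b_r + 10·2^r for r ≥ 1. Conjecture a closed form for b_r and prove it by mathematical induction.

Computing the first terms: b_1 = 8, b_2 = -4, b_3 = 52. This suggests b_r = 4(-3)^(r - 1) + 2^(r + 1).
When r = 1: the formula gives 8 = 8 = b_1.
For the inductive step, assume it holds for an arbitrary k ≥ 1, so b_k = 4(-3)^(k - 1) + 2^(k + 1).
Then b_{k+1} = -3·b_k + 10·2^k = -3·(4(-3)^(k - 1) + 2^(k + 1)) + 10·2^k = 4(-3)^k + 2^(k + 2) = 4(-3)^((k+1) - 1) + 2^((k+1) + 1),
which is the claimed formula at r = k+1.
Hence, by induction on r, the claim holds for every r ≥ 1.

b_r = 4(-3)^(r - 1) + 2^(r + 1)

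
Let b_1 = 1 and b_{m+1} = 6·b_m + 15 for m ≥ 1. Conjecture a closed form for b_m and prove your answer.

Computing the first terms: b_1 = 1, b_2 = 21, b_3 = 141. This suggests b_m = 4·6^(m - 1) - 3.
Base step (m = 1): the formula gives 1 = 1 = b_1.
Inductive step: assume the claim holds for m = k, so b_k = 4·6^(k - 1) - 3.
Then b_{k+1} = 6·b_k + 15 = 6·(4·6^(k - 1) - 3) + 15 = 4·6^k - 3 = 4·6^((k+1) - 1) - 3,
which is the claimed formula at m = k+1.
This completes the induction.

b_m = 4·6^(m - 1) - 3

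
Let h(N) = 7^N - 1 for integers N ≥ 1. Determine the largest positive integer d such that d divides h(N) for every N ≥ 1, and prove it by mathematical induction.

Computing the first values: h(1) = 6 and h(2) = 48; gcd(6, 48) = 6, so d ≤ 6.
We prove 6 | 7^N - 1 for all N ≥ 1 by induction on N.
Base case (N = 1): h(1) = 6 = 6·(1), so 6 | h(1).
Inductive step: suppose the statement holds for some k ≥ 1, i.e. 6 | h(k). Then
7^{k+1} − 1^{k+1} = 7·7^k − 1·1^k = 7·(7^k − 1^k) + (6)·1^k. The first term is divisible by 6 by the inductive hypothesis, and the second term (6)·1^k is divisible by 6 since 6 | 6. Hence 6 | h(k+1).
By the principle of mathematical induction, the result holds for all N ≥ 1.
Therefore the largest such d is 6.

d = 6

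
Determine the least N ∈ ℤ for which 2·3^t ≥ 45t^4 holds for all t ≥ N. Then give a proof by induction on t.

At t = 11: 354294 < 658845, so the inequality fails and N ≥ 12. We prove 2·3^t ≥ 45t^4 for all t ≥ 12.
For the base case t = 12: 2·3^t = 1062882 and 45t^4 = 933120, so 1062882 ≥ 933120.
Inductive step: suppose the statement holds for some p ≥ 12, so 2·3^p ≥ 45p^4.
Then 2·3^(p + 1) = 3·(2·3^p) ≥ 3·(45p^4).
Also, for p ≥ 12 we have 3·(45p^4) ≥ 45(p+1)^4, since 3 ≥ (1 + 1/p)^4 for all p ≥ 12.
Combining, 2·3^(p + 1) ≥ 45(p+1)^4.
By the principle of mathematical induction, the result holds for all t ≥ 12.
Hence the smallest such N is 12.

N = 12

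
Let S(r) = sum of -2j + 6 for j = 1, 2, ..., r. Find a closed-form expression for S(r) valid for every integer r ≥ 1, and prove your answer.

We claim S(r) = -r(r - 5) for all r ≥ 1.
When r = 1: S(1) = 4, and the closed form gives 4. They agree.
Suppose the result is true for r = j, so S(j) = j(-j + 5).
Then S(j+1) = S(j) + (-2j + 4) = (j(-j + 5)) + (-2j + 4).
Simplifying, S(j+1) = -(j - 4)(j + 1) = -(j+1)((j+1) - 5),
which is the closed form with r = j+1.
This completes the induction.

S(r) = -r(r - 5)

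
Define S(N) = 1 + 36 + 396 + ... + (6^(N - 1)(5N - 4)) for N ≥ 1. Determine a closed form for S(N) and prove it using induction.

S(N) = 6^N(N - 1) + 1

We claim S(N) = 6^N(N - 1) + 1 for all N ≥ 1.
When N = 1: S(1) = 1, and the closed form gives 1. They agree.
Inductive step: assume the claim holds for N = k, so S(k) = 6^k(k - 1) + 1.
Then S(k+1) = S(k) + (6^k(5k + 1)) = (6^k(k - 1) + 1) + (6^k(5k + 1)).
Simplifying, S(k+1) = 6^(k + 1)k + 1 = 6^(k+1)((k+1) - 1) + 1,
which is the closed form with N = k+1.
This completes the induction.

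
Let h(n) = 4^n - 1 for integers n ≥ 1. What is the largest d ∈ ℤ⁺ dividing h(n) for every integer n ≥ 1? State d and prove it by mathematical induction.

d = 3

Computing the first values: h(1) = 3 and h(2) = 15; gcd(3, 15) = 3, so d ≤ 3.
We prove 3 | 4^n - 1 for all n ≥ 1 by induction on n.
Base step (n = 1): h(1) = 3 = 3·(1), so 3 | h(1).
For the inductive step, assume it holds for an arbitrary m ≥ 1, i.e. 3 | h(m). Then
4^{m+1} − 1^{m+1} = 4·4^m − 1·1^m = 4·(4^m − 1^m) + (3)·1^m. The first term is divisible by 3 by the inductive hypothesis, and the second term (3)·1^m is divisible by 3 since 3 | 3. Hence 3 | h(m+1).
By induction, the statement is established for all n ≥ 1.
Therefore the largest such d is 3.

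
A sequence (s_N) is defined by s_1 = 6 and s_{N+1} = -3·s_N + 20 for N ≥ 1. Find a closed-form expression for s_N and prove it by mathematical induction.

s_N = (-3)^(N - 1) + 5

Computing the first terms: s_1 = 6, s_2 = 2, s_3 = 14. This suggests s_N = (-3)^(N - 1) + 5.
Base step (N = 1): the formula gives 6 = 6 = s_1.
Suppose the result is true for N = k, so s_k = (-3)^(k - 1) + 5.
Then s_{k+1} = -3·s_k + 20 = -3·((-3)^(k - 1) + 5) + 20 = (-3)^k + 5 = (-3)^((k+1) - 1) + 5,
which is the claimed formula at N = k+1.
By induction, the statement is established for all N ≥ 1.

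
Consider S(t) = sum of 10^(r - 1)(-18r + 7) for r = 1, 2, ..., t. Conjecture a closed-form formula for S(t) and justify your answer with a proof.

We claim S(t) = 10^t(-2t + 1) - 1 for all t ≥ 1.
Base case (t = 1): S(1) = -11, and the closed form gives -11. They agree.
For the inductive step, assume it holds for an arbitrary r ≥ 1, so S(r) = 10^r(-2r + 1) - 1.
Then S(r+1) = S(r) + (10^r(-18r - 11)) = (10^r(-2r + 1) - 1) + (10^r(-18r - 11)).
Simplifying, S(r+1) = -20·10^r·r - 10·10^r - 1 = 10^(r+1)(-2(r+1) + 1) - 1,
which is the closed form with t = r+1.
This completes the induction.

S(t) = 10^t(-2t + 1) - 1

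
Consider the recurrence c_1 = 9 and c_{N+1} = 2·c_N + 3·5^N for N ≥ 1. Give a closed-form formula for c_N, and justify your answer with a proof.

Computing the first terms: c_1 = 9, c_2 = 33, c_3 = 141. This suggests c_N = 2^(N + 1) + 5^N.
Base case (N = 1): the formula gives 9 = 9 = c_1.
Inductive step: suppose the statement holds for some i ≥ 1, so c_i = 2^(i + 1) + 5^i.
Then c_{i+1} = 2·c_i + 3·5^i = 2·(2^(i + 1) + 5^i) + 3·5^i = 2^(i + 2) + 5^(i + 1) = 2^((i+1) + 1) + 5^(i+1),
which is the claimed formula at N = i+1.
By the principle of mathematical induction, the result holds for all N ≥ 1.

c_N = 2^(N + 1) + 5^N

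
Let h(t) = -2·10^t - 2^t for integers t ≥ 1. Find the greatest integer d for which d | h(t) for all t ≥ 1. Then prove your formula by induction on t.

d = 2

Computing the first values: h(1) = -22 and h(2) = -204; gcd(-22, -204) = 2, so d ≤ 2.
We prove 2 | -2·10^t - 2^t for all t ≥ 1 by induction on t.
When t = 1: h(1) = -22 = 2·(-11), so 2 | h(1).
Suppose the result is true for t = r, i.e. 2 | h(r). Then
h(r+1) − 10·h(r) = (-2·10^(r+1) - 2^(r+1)) − 10·(-2·10^r - 2^r) = (-1)·2^r·(2 − 10) = (8)·2^r. Since 2 | h(r) by the inductive hypothesis, 2 | 10·h(r); and 2 | 8 since 8 = 2·4. Therefore 2 | h(r+1).
Hence, by induction on t, the claim holds for every t ≥ 1.
Therefore the largest such d is 2.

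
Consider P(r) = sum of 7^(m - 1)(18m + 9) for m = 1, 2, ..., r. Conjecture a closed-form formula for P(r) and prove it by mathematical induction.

We claim P(r) = 7^r(3r + 1) - 1 for all r ≥ 1.
Base case (r = 1): P(1) = 27, and the closed form gives 27. They agree.
Inductive step: suppose the statement holds for some m ≥ 1, so P(m) = 7^m(3m + 1) - 1.
Then P(m+1) = P(m) + (7^m(18m + 27)) = (7^m(3m + 1) - 1) + (7^m(18m + 27)).
Simplifying, P(m+1) = 21·7^m·m + 28·7^m - 1 = 7^(m+1)(3(m+1) + 1) - 1,
which is the closed form with r = m+1.
By induction, the statement is established for all r ≥ 1.

P(r) = 7^r(3r + 1) - 1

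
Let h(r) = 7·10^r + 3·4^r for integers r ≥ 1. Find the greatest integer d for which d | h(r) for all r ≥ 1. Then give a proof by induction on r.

Computing the first values: h(1) = 82 and h(2) = 748; gcd(82, 748) = 2, so d ≤ 2.
We prove 2 | 7·10^r + 3·4^r for all r ≥ 1 by induction on r.
Base case (r = 1): h(1) = 82 = 2·(41), so 2 | h(1).
For the inductive step, assume it holds for an arbitrary k ≥ 1, i.e. 2 | h(k). Then
h(k+1) − 10·h(k) = (7·10^(k+1) + 3·4^(k+1)) − 10·(7·10^k + 3·4^k) = (3)·4^k·(4 − 10) = (-18)·4^k. Since 2 | h(k) by the inductive hypothesis, 2 | 10·h(k); and 2 | -18 since -18 = 2·-9. Therefore 2 | h(k+1).
By induction, the statement is established for all r ≥ 1.
Therefore the largest such d is 2.

d = 2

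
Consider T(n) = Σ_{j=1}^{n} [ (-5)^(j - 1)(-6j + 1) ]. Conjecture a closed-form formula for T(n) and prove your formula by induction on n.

T(n) = (-5)^n·n

We claim T(n) = (-5)^n·n for all n ≥ 1.
For the base case n = 1: T(1) = -5, and the closed form gives -5. They agree.
Suppose the result is true for n = j, so T(j) = (-5)^j·j.
Then T(j+1) = T(j) + ((-5)^j(-6j - 5)) = ((-5)^j·j) + ((-5)^j(-6j - 5)).
Simplifying, T(j+1) = (-5)^(j + 1)(j + 1) = (-5)^(j+1)·(j+1),
which is the closed form with n = j+1.
By induction, the statement is established for all n ≥ 1.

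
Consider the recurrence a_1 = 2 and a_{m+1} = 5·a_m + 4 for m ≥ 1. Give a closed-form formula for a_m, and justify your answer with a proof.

Computing the first terms: a_1 = 2, a_2 = 14, a_3 = 74. This suggests a_m = 3·5^(m - 1) - 1.
Base step (m = 1): the formula gives 2 = 2 = a_1.
Inductive step: assume the claim holds for m = r, so a_r = 3·5^(r - 1) - 1.
Then a_{r+1} = 5·a_r + 4 = 5·(3·5^(r - 1) - 1) + 4 = 3·5^r - 1 = 3·5^((r+1) - 1) - 1,
which is the claimed formula at m = r+1.
By induction, the statement is established for all m ≥ 1.

a_m = 3·5^(m - 1) - 1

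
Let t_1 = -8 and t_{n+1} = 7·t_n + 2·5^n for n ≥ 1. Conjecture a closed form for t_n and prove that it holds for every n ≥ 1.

t_n = -5^n - 3·7^(n - 1)

Computing the first terms: t_1 = -8, t_2 = -46, t_3 = -272. This suggests t_n = -5^n - 3·7^(n - 1).
For the base case n = 1: the formula gives -8 = -8 = t_1.
Inductive step: assume the claim holds for n = k, so t_k = -5^k - 3·7^(k - 1).
Then t_{k+1} = 7·t_k + 2·5^k = 7·(-5^k - 3·7^(k - 1)) + 2·5^k = -5^(k + 1) - 3·7^k = -5^(k+1) - 3·7^((k+1) - 1),
which is the claimed formula at n = k+1.
This completes the induction.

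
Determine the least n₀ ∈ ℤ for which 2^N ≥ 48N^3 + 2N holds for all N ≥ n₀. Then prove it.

n₀ = 19

At N = 18: 262144 < 279972, so the inequality fails and n₀ ≥ 19. We prove 2^N ≥ 48N^3 + 2N for all N ≥ 19.
When N = 19: 2^N = 524288 and 48N^3 + 2N = 329270, so 524288 ≥ 329270.
Suppose the result is true for N = r, so 2^r ≥ 48r^3 + 2r.
Then 2^(r + 1) = 2·(2^r) ≥ 2·(48r^3 + 2r).
Also, for r ≥ 19 we have 2·(48r^3 + 2r) ≥ 48(r+1)^3 + 2(r+1), since 2·(48r^3 + 2r) − (48(r+1)^3 + 2(r+1)) = 48r^3 - 144r^2 - 142r - 50, which is nonnegative for all r ≥ 19.
Combining, 2^(r + 1) ≥ 48(r+1)^3 + 2(r+1).
This completes the induction.
Hence the smallest such n₀ is 19.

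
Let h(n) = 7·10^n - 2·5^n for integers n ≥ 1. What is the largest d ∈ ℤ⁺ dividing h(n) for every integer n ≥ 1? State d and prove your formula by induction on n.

Computing the first values: h(1) = 60 and h(2) = 650; gcd(60, 650) = 10, so d ≤ 10.
We prove 10 | 7·10^n - 2·5^n for all n ≥ 1 by induction on n.
Base step (n = 1): h(1) = 60 = 10·(6), so 10 | h(1).
Inductive step: assume the claim holds for n = j, i.e. 10 | h(j). Then
h(j+1) − 10·h(j) = (7·10^(j+1) - 2·5^(j+1)) − 10·(7·10^j - 2·5^j) = (-2)·5^j·(5 − 10) = (10)·5^j. Since 10 | h(j) by the inductive hypothesis, 10 | 10·h(j); and 10 | 10 since 10 = 10·1. Therefore 10 | h(j+1).
By the principle of mathematical induction, the result holds for all n ≥ 1.
Therefore the largest such d is 10.

d = 10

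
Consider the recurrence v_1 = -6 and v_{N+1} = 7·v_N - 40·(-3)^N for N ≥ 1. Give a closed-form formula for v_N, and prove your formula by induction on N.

Computing the first terms: v_1 = -6, v_2 = 78, v_3 = 186. This suggests v_N = 4(-3)^N + 6·7^(N - 1).
Base step (N = 1): the formula gives -6 = -6 = v_1.
Inductive step: assume the claim holds for N = k, so v_k = 4(-3)^k + 6·7^(k - 1).
Then v_{k+1} = 7·v_k - 40·(-3)^k = 7·(4(-3)^k + 6·7^(k - 1)) - 40·(-3)^k = 4(-3)^(k + 1) + 6·7^k = 4(-3)^(k+1) + 6·7^((k+1) - 1),
which is the claimed formula at N = k+1.
This completes the induction.

v_N = 4(-3)^N + 6·7^(N - 1)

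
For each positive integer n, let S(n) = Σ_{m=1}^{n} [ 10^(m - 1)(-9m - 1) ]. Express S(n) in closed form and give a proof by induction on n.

We claim S(n) = -10^n·n for all n ≥ 1.
Base step (n = 1): S(1) = -10, and the closed form gives -10. They agree.
Inductive step: assume the claim holds for n = m, so S(m) = -10^m·m.
Then S(m+1) = S(m) + (10^m(-9m - 10)) = (-10^m·m) + (10^m(-9m - 10)).
Simplifying, S(m+1) = 10^(m + 1)(-m - 1) = -10^(m+1)·(m+1),
which is the closed form with n = m+1.
This completes the induction.

S(n) = -10^n·n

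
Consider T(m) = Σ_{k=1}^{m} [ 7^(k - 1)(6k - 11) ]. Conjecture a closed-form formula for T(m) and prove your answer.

We claim T(m) = 7^m(m - 2) + 2 for all m ≥ 1.
For the base case m = 1: T(1) = -5, and the closed form gives -5. They agree.
Inductive step: assume the claim holds for m = k, so T(k) = 7^k(k - 2) + 2.
Then T(k+1) = T(k) + (7^k(6k - 5)) = (7^k(k - 2) + 2) + (7^k(6k - 5)).
Simplifying, T(k+1) = 7^(k + 1)k - 7^(k + 1) + 2 = 7^(k+1)((k+1) - 2) + 2,
which is the closed form with m = k+1.
Hence, by induction on m, the claim holds for every m ≥ 1.

T(m) = 7^m(m - 2) + 2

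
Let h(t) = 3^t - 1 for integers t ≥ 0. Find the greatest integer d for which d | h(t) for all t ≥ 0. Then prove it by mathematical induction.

d = 2

Computing the first values: h(0) = 0 and h(1) = 2; gcd(0, 2) = 2, so d ≤ 2.
We prove 2 | 3^t - 1 for all t ≥ 0 by induction on t.
Base step (t = 0): h(0) = 0 = 2·(0), so 2 | h(0).
Inductive step: suppose the statement holds for some p ≥ 0, i.e. 2 | h(p). Then
h(p+1) = 3^(p+1) - 1 = 3·(3^p - 1) + 2 = 3·h(p) + 2. The first term is divisible by 2 by the inductive hypothesis, and 2 is divisible by 2. Hence 2 | h(p+1).
Hence, by induction on t, the claim holds for every t ≥ 0.
Therefore the largest such d is 2.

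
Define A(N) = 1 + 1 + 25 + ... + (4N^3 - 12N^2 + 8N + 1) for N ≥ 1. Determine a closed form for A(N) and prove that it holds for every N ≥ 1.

A(N) = N(N^3 - 2N^2 - N + 3)

We claim A(N) = N(N^3 - 2N^2 - N + 3) for all N ≥ 1.
Base case (N = 1): A(1) = 1, and the closed form gives 1. They agree.
Inductive step: assume the claim holds for N = j, so A(j) = j(j^3 - 2j^2 - j + 3).
Then A(j+1) = A(j) + (4j^3 - 4j + 1) = (j(j^3 - 2j^2 - j + 3)) + (4j^3 - 4j + 1).
Simplifying, A(j+1) = (j + 1)(j^3 + j^2 - 2j + 1) = (j+1)((j+1)^3 - 2(j+1)^2 - (j+1) + 3),
which is the closed form with N = j+1.
Hence, by induction on N, the claim holds for every N ≥ 1.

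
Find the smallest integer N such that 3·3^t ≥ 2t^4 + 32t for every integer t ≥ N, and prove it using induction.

N = 7

At t = 6: 2187 < 2784, so the inequality fails and N ≥ 7. We prove 3·3^t ≥ 2t^4 + 32t for all t ≥ 7.
Base step (t = 7): 3·3^t = 6561 and 2t^4 + 32t = 5026, so 6561 ≥ 5026.
Inductive step: assume the claim holds for t = k, so 3·3^k ≥ 2k^4 + 32k.
Then 3·3^(k + 1) = 3·(3·3^k) ≥ 3·(2k^4 + 32k).
Also, for k ≥ 7 we have 3·(2k^4 + 32k) ≥ 2(k+1)^4 + 32(k+1), since 3·(2k^4 + 32k) − (2(k+1)^4 + 32(k+1)) = 4k^4 - 8k^3 - 12k^2 + 56k - 34, which is nonnegative for all k ≥ 7.
Combining, 3·3^(k + 1) ≥ 2(k+1)^4 + 32(k+1).
By induction, the statement is established for all t ≥ 7.
Hence the smallest such N is 7.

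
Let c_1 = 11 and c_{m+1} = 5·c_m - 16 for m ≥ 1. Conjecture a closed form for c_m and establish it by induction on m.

Computing the first terms: c_1 = 11, c_2 = 39, c_3 = 179. This suggests c_m = 7·5^(m - 1) + 4.
Base step (m = 1): the formula gives 11 = 11 = c_1.
Inductive step: suppose the statement holds for some p ≥ 1, so c_p = 7·5^(p - 1) + 4.
Then c_{p+1} = 5·c_p - 16 = 5·(7·5^(p - 1) + 4) - 16 = 7·5^p + 4 = 7·5^((p+1) - 1) + 4,
which is the claimed formula at m = p+1.
By the principle of mathematical induction, the result holds for all m ≥ 1.

c_m = 7·5^(m - 1) + 4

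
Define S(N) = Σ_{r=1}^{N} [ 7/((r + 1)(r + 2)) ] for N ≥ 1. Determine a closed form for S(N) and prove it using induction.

S(N) = 7N/(2(N + 2))

We claim S(N) = 7N/(2(N + 2)) for all N ≥ 1.
For the base case N = 1: S(1) = 7/6, and the closed form gives 7/6. They agree.
For the inductive step, assume it holds for an arbitrary r ≥ 1, so S(r) = 7r/(2(r + 2)).
Then S(r+1) = S(r) + (7/((r + 2)(r + 3))) = (7r/(2(r + 2))) + (7/((r + 2)(r + 3))).
Simplifying, S(r+1) = 7(r + 1)/(2(r + 3)) = 7(r+1)/(2((r+1) + 2)),
which is the closed form with N = r+1.
By induction, the statement is established for all N ≥ 1.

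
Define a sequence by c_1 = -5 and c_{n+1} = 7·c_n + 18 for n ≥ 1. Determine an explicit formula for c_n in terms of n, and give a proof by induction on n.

Computing the first terms: c_1 = -5, c_2 = -17, c_3 = -101. This suggests c_n = -2·7^(n - 1) - 3.
Base case (n = 1): the formula gives -5 = -5 = c_1.
For the inductive step, assume it holds for an arbitrary i ≥ 1, so c_i = -2·7^(i - 1) - 3.
Then c_{i+1} = 7·c_i + 18 = 7·(-2·7^(i - 1) - 3) + 18 = -2·7^i - 3 = -2·7^((i+1) - 1) - 3,
which is the claimed formula at n = i+1.
By the principle of mathematical induction, the result holds for all n ≥ 1.

c_n = -2·7^(n - 1) - 3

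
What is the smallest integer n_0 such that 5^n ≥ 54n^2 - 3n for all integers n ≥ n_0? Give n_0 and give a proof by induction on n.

n_0 = 5

At n = 4: 625 < 852, so the inequality fails and n_0 ≥ 5. We prove 5^n ≥ 54n^2 - 3n for all n ≥ 5.
Base case (n = 5): 5^n = 3125 and 54n^2 - 3n = 1335, so 3125 ≥ 1335.
Inductive step: suppose the statement holds for some m ≥ 5, so 5^m ≥ 54m^2 - 3m.
Then 5^(m + 1) = 5·(5^m) ≥ 5·(54m^2 - 3m).
Also, for m ≥ 5 we have 5·(54m^2 - 3m) ≥ 54(m+1)^2 - 3(m+1), since 5·(54m^2 - 3m) − (54(m+1)^2 - 3(m+1)) = 216m^2 - 120m - 51, which is nonnegative for all m ≥ 5.
Combining, 5^(m + 1) ≥ 54(m+1)^2 - 3(m+1).
By the principle of mathematical induction, the result holds for all n ≥ 5.
Hence the smallest such n_0 is 5.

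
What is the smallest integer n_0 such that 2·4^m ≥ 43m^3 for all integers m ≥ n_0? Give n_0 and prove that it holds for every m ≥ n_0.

At m = 6: 8192 < 9288, so the inequality fails and n_0 ≥ 7. We prove 2·4^m ≥ 43m^3 for all m ≥ 7.
When m = 7: 2·4^m = 32768 and 43m^3 = 14749, so 32768 ≥ 14749.
For the inductive step, assume it holds for an arbitrary r ≥ 7, so 2·4^r ≥ 43r^3.
Then 2·4^(r + 1) = 4·(2·4^r) ≥ 4·(43r^3).
Also, for r ≥ 7 we have 4·(43r^3) ≥ 43(r+1)^3, since 4 ≥ (1 + 1/r)^3 for all r ≥ 7.
Combining, 2·4^(r + 1) ≥ 43(r+1)^3.
This completes the induction.
Hence the smallest such n_0 is 7.

n_0 = 7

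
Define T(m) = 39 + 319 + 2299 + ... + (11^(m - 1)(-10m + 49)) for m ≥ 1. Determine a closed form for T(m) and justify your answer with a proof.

We claim T(m) = 11^m(-m + 5) - 5 for all m ≥ 1.
Base case (m = 1): T(1) = 39, and the closed form gives 39. They agree.
Inductive step: suppose the statement holds for some i ≥ 1, so T(i) = 11^i(-i + 5) - 5.
Then T(i+1) = T(i) + (11^i(-10i + 39)) = (11^i(-i + 5) - 5) + (11^i(-10i + 39)).
Simplifying, T(i+1) = -11·11^i·i + 44·11^i - 5 = 11^(i+1)(-(i+1) + 5) - 5,
which is the closed form with m = i+1.
Hence, by induction on m, the claim holds for every m ≥ 1.

T(m) = 11^m(-m + 5) - 5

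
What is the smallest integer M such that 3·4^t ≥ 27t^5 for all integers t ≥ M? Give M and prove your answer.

At t = 9: 786432 < 1594323, so the inequality fails and M ≥ 10. We prove 3·4^t ≥ 27t^5 for all t ≥ 10.
For the base case t = 10: 3·4^t = 3145728 and 27t^5 = 2700000, so 3145728 ≥ 2700000.
For the inductive step, assume it holds for an arbitrary r ≥ 10, so 3·4^r ≥ 27r^5.
Then 3·4^(r + 1) = 4·(3·4^r) ≥ 4·(27r^5).
Also, for r ≥ 10 we have 4·(27r^5) ≥ 27(r+1)^5, since 4 ≥ (1 + 1/r)^5 for all r ≥ 10.
Combining, 3·4^(r + 1) ≥ 27(r+1)^5.
Hence, by induction on t, the claim holds for every t ≥ 10.
Hence the smallest such M is 10.

M = 10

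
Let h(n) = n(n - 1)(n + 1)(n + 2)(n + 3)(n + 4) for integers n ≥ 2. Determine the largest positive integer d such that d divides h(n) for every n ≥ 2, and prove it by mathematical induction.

Computing the first values: h(2) = 720 and h(3) = 5040; gcd(720, 5040) = 720, so d ≤ 720.
We prove 720 | n(n - 1)(n + 1)(n + 2)(n + 3)(n + 4) for all n ≥ 2 by induction on n.
For the base case n = 2: h(2) = 720 = 720·(1), so 720 | h(2).
Inductive step: assume the claim holds for n = m, i.e. 720 | h(m). Then
h(m+1) − h(m) = m·(m+1)·(m+2)·(m+3)·(m+4)·(m+5) − (m-1)·m·(m+1)·(m+2)·(m+3)·(m+4) = m·(m+1)·(m+2)·(m+3)·(m+4)·[(m+5) − (m-1)] = 6·m·(m+1)·(m+2)·(m+3)·(m+4). The product of 5 consecutive integers is divisible by (5)! = 120, so h(m+1) − h(m) is divisible by 6·120 = 720. By the inductive hypothesis 720 | h(m), hence 720 | h(m+1).
This completes the induction.
Therefore the largest such d is 720.

d = 720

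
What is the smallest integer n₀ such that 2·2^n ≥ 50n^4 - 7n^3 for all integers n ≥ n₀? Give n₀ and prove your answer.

At n = 22: 8388608 < 11638264, so the inequality fails and n₀ ≥ 23. We prove 2·2^n ≥ 50n^4 - 7n^3 for all n ≥ 23.
Base case (n = 23): 2·2^n = 16777216 and 50n^4 - 7n^3 = 13906881, so 16777216 ≥ 13906881.
For the inductive step, assume it holds for an arbitrary k ≥ 23, so 2·2^k ≥ 50k^4 - 7k^3.
Then 2·2^(k + 1) = 2·(2·2^k) ≥ 2·(50k^4 - 7k^3).
Also, for k ≥ 23 we have 2·(50k^4 - 7k^3) ≥ 50(k+1)^4 - 7(k+1)^3, since 2·(50k^4 - 7k^3) − (50(k+1)^4 - 7(k+1)^3) = 50k^4 - 207k^3 - 279k^2 - 179k - 43, which is nonnegative for all k ≥ 23.
Combining, 2·2^(k + 1) ≥ 50(k+1)^4 - 7(k+1)^3.
This completes the induction.
Hence the smallest such n₀ is 23.

n₀ = 23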